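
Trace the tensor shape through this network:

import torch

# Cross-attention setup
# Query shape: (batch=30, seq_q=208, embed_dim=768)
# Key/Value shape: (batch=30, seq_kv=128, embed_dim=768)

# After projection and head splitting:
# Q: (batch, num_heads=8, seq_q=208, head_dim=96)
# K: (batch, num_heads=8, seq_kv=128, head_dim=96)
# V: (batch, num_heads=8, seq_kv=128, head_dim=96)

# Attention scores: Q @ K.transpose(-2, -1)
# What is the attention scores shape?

Input shape: (30, 208, 768)
Output shape: (30, 8, 208, 128)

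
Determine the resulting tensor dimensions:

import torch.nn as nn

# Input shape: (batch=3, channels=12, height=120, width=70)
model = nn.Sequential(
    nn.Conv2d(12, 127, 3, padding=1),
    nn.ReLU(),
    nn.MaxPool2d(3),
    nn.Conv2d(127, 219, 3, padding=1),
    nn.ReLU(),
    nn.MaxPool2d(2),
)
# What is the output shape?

Input shape: (3, 12, 120, 70)
  -> after first Conv2d: (3, 127, 120, 70)
  -> after first MaxPool2d: (3, 127, 40, 23)
  -> after second Conv2d: (3, 219, 40, 23)
Output shape: (3, 219, 20, 11)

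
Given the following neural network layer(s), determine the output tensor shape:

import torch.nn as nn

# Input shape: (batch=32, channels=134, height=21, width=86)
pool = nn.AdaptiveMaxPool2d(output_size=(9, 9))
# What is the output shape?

Input shape: (32, 134, 21, 86)
Output shape: (32, 134, 9, 9)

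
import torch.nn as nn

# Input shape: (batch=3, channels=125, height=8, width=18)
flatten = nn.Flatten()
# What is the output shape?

Input shape: (3, 125, 8, 18)
Output shape: (3, 18000)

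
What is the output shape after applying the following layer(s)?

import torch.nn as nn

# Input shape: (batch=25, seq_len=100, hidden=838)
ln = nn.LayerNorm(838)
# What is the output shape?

Input shape: (25, 100, 838)
Output shape: (25, 100, 838)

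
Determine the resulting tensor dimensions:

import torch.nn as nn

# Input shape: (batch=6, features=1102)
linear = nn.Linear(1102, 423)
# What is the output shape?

Input shape: (6, 1102)
Output shape: (6, 423)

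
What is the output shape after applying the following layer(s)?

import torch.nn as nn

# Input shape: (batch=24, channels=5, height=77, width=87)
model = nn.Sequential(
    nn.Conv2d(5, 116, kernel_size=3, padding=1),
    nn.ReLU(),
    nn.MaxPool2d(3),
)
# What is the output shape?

Input shape: (24, 5, 77, 87)
  -> after Conv2d: (24, 116, 77, 87)
  -> after ReLU: (24, 116, 77, 87)
Output shape: (24, 116, 25, 29)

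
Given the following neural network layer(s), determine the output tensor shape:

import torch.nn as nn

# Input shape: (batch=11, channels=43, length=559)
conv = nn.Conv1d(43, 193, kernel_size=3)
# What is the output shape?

Input shape: (11, 43, 559)
Output shape: (11, 193, 557)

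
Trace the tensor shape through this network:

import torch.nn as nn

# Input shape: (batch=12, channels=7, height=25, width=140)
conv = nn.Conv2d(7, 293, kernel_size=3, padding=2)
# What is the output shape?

Input shape: (12, 7, 25, 140)
Output shape: (12, 293, 27, 142)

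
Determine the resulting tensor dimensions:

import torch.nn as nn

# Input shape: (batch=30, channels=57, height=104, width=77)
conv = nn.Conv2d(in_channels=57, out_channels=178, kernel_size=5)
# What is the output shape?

Input shape: (30, 57, 104, 77)
Output shape: (30, 178, 100, 73)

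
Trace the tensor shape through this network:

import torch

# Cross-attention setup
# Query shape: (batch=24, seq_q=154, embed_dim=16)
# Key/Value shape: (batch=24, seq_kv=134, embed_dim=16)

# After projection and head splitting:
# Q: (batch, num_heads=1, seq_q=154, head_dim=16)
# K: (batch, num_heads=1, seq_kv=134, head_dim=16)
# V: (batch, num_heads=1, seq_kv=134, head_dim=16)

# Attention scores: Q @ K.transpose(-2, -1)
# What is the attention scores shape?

Input shape: (24, 154, 16)
Output shape: (24, 1, 154, 134)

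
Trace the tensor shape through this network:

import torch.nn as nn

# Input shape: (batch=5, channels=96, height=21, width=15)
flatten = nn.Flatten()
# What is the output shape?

Input shape: (5, 96, 21, 15)
Output shape: (5, 30240)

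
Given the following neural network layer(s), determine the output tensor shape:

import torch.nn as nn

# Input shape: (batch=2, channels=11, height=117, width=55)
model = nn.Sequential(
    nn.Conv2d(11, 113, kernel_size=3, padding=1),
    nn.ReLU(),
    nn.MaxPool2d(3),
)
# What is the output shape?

Input shape: (2, 11, 117, 55)
  -> after Conv2d: (2, 113, 117, 55)
  -> after ReLU: (2, 113, 117, 55)
Output shape: (2, 113, 39, 18)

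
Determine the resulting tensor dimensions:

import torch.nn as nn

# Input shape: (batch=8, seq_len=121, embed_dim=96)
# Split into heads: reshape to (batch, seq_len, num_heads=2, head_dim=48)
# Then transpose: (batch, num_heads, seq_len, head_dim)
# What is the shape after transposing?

Input shape: (8, 121, 96)
  -> after reshape: (8, 121, 2, 48)
Output shape: (8, 2, 121, 48)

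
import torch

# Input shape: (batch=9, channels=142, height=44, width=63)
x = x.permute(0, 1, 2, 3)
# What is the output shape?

Input shape: (9, 142, 44, 63)
Output shape: (9, 142, 44, 63)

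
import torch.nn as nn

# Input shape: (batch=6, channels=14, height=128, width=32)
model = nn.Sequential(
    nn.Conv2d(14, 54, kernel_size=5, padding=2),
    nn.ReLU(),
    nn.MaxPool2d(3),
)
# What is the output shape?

Input shape: (6, 14, 128, 32)
  -> after Conv2d: (6, 54, 128, 32)
  -> after ReLU: (6, 54, 128, 32)
Output shape: (6, 54, 42, 10)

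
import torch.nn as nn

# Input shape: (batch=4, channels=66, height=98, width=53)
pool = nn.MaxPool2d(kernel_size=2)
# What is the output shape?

Input shape: (4, 66, 98, 53)
Output shape: (4, 66, 49, 26)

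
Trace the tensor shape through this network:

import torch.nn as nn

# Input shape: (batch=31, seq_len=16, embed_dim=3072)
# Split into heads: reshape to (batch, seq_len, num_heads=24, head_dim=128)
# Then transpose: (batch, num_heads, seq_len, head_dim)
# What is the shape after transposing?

Input shape: (31, 16, 3072)
  -> after reshape: (31, 16, 24, 128)
Output shape: (31, 24, 16, 128)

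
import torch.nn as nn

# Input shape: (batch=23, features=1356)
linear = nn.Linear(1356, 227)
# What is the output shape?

Input shape: (23, 1356)
Output shape: (23, 227)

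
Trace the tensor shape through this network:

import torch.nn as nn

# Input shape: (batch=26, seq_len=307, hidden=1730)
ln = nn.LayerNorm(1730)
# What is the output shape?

Input shape: (26, 307, 1730)
Output shape: (26, 307, 1730)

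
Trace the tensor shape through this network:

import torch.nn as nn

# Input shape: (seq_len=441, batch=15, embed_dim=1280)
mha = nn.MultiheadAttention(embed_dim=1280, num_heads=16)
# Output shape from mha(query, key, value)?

Input shape: (441, 15, 1280)
Output shape: (441, 15, 1280)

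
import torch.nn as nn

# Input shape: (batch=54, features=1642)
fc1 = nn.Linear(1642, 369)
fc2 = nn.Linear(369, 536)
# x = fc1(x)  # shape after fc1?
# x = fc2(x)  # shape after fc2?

Input shape: (54, 1642)
  -> after fc1: (54, 369)
Output shape: (54, 536)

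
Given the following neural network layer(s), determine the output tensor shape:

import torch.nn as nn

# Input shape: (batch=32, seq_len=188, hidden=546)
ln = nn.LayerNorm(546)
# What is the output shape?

Input shape: (32, 188, 546)
Output shape: (32, 188, 546)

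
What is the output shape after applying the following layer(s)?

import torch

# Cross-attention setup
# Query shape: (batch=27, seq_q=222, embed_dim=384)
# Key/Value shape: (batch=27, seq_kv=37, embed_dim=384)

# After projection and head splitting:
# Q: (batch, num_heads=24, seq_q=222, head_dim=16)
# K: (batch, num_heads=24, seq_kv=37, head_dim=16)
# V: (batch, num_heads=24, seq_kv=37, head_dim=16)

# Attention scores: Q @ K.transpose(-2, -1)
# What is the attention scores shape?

Input shape: (27, 222, 384)
Output shape: (27, 24, 222, 37)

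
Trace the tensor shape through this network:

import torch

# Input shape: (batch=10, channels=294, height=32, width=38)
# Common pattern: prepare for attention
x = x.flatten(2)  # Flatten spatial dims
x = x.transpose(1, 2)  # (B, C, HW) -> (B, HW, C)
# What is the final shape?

Input shape: (10, 294, 32, 38)
  -> after flatten(2): (10, 294, 1216)
Output shape: (10, 1216, 294)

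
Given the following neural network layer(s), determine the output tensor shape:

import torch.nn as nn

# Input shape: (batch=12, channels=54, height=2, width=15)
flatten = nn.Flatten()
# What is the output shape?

Input shape: (12, 54, 2, 15)
Output shape: (12, 1620)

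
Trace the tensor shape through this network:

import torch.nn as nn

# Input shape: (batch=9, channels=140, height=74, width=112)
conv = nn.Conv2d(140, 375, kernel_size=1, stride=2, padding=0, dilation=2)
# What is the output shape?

Input shape: (9, 140, 74, 112)
Output shape: (9, 375, 37, 56)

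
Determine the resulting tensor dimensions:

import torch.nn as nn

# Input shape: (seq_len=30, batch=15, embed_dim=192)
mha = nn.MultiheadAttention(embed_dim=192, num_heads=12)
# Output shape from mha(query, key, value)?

Input shape: (30, 15, 192)
Output shape: (30, 15, 192)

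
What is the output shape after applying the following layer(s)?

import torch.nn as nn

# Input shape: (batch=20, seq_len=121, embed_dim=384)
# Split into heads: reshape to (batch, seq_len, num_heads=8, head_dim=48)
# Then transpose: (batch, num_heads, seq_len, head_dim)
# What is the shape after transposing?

Input shape: (20, 121, 384)
  -> after reshape: (20, 121, 8, 48)
Output shape: (20, 8, 121, 48)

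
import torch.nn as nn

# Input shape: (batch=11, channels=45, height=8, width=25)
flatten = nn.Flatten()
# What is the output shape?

Input shape: (11, 45, 8, 25)
Output shape: (11, 9000)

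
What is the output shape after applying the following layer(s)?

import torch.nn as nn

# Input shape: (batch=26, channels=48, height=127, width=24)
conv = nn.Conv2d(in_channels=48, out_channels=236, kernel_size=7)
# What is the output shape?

Input shape: (26, 48, 127, 24)
Output shape: (26, 236, 121, 18)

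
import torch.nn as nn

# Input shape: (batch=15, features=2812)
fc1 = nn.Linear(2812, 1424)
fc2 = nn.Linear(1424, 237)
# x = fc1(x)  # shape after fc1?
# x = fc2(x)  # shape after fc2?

Input shape: (15, 2812)
  -> after fc1: (15, 1424)
Output shape: (15, 237)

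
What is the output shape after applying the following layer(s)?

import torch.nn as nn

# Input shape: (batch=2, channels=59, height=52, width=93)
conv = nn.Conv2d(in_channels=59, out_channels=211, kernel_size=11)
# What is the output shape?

Input shape: (2, 59, 52, 93)
Output shape: (2, 211, 42, 83)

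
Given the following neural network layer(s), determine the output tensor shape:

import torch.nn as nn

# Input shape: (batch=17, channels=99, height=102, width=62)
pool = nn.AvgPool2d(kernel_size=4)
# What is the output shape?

Input shape: (17, 99, 102, 62)
Output shape: (17, 99, 25, 15)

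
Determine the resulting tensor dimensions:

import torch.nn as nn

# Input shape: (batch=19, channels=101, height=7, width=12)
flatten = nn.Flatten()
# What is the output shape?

Input shape: (19, 101, 7, 12)
Output shape: (19, 8484)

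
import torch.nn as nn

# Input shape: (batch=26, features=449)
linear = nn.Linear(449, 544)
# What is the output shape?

Input shape: (26, 449)
Output shape: (26, 544)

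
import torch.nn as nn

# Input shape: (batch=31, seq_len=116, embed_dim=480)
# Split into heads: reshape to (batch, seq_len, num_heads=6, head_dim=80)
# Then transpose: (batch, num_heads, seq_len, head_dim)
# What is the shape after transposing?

Input shape: (31, 116, 480)
  -> after reshape: (31, 116, 6, 80)
Output shape: (31, 6, 116, 80)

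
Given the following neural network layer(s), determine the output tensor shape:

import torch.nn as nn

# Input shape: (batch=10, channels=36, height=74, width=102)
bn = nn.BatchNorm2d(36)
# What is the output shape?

Input shape: (10, 36, 74, 102)
Output shape: (10, 36, 74, 102)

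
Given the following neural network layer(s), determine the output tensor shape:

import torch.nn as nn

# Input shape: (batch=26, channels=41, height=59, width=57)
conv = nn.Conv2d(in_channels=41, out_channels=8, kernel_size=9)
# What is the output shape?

Input shape: (26, 41, 59, 57)
Output shape: (26, 8, 51, 49)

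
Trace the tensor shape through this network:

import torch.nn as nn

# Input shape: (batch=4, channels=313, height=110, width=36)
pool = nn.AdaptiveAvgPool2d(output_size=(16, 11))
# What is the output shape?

Input shape: (4, 313, 110, 36)
Output shape: (4, 313, 16, 11)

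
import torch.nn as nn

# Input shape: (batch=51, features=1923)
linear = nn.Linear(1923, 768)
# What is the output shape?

Input shape: (51, 1923)
Output shape: (51, 768)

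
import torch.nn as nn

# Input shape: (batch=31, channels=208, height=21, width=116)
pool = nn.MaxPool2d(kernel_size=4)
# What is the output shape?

Input shape: (31, 208, 21, 116)
Output shape: (31, 208, 5, 29)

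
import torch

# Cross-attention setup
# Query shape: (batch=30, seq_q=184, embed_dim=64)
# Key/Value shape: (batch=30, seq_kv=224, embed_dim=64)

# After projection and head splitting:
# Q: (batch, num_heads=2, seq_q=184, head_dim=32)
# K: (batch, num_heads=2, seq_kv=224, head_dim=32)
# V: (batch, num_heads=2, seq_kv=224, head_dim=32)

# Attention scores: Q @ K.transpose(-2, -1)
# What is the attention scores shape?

Input shape: (30, 184, 64)
Output shape: (30, 2, 184, 224)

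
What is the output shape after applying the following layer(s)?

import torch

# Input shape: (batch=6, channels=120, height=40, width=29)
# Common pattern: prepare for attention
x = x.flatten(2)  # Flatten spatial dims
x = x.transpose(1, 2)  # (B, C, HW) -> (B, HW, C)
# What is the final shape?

Input shape: (6, 120, 40, 29)
  -> after flatten(2): (6, 120, 1160)
Output shape: (6, 1160, 120)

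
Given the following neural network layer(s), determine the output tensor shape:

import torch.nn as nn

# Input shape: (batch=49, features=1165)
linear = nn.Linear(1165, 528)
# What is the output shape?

Input shape: (49, 1165)
Output shape: (49, 528)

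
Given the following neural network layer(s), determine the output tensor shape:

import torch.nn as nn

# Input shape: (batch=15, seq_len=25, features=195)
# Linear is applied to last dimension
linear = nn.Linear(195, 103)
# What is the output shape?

Input shape: (15, 25, 195)
Output shape: (15, 25, 103)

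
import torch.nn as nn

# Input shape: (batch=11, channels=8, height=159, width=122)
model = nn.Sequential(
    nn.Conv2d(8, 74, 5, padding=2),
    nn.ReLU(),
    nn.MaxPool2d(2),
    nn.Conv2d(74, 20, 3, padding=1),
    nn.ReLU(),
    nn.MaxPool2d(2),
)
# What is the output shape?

Input shape: (11, 8, 159, 122)
  -> after first Conv2d: (11, 74, 159, 122)
  -> after first MaxPool2d: (11, 74, 79, 61)
  -> after second Conv2d: (11, 20, 79, 61)
Output shape: (11, 20, 39, 30)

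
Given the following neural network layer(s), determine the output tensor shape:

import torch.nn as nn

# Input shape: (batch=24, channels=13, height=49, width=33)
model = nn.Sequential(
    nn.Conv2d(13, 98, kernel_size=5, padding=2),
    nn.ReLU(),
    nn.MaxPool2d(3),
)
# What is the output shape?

Input shape: (24, 13, 49, 33)
  -> after Conv2d: (24, 98, 49, 33)
  -> after ReLU: (24, 98, 49, 33)
Output shape: (24, 98, 16, 11)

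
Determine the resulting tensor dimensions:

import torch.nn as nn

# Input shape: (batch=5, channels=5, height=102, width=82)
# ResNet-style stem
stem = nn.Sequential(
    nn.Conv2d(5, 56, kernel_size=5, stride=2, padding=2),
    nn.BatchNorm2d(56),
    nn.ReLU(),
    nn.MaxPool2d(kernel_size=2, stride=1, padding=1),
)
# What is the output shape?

Input shape: (5, 5, 102, 82)
  -> after Conv2d 5x5 stride=2: (5, 56, 51, 41)
Output shape: (5, 56, 52, 42)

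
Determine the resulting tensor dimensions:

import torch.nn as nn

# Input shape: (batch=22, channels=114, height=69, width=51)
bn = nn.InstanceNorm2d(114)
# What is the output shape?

Input shape: (22, 114, 69, 51)
Output shape: (22, 114, 69, 51)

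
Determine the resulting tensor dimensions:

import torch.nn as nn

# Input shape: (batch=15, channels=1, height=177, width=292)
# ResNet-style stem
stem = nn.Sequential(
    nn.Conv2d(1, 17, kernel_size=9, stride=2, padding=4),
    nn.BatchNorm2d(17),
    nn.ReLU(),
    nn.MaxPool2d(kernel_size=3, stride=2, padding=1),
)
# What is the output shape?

Input shape: (15, 1, 177, 292)
  -> after Conv2d 9x9 stride=2: (15, 17, 89, 146)
Output shape: (15, 17, 45, 73)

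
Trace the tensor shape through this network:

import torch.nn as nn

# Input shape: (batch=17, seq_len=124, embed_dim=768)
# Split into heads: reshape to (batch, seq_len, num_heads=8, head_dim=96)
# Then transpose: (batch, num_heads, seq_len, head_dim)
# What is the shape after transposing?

Input shape: (17, 124, 768)
  -> after reshape: (17, 124, 8, 96)
Output shape: (17, 8, 124, 96)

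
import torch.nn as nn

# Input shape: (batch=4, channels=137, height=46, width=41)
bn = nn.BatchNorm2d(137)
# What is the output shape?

Input shape: (4, 137, 46, 41)
Output shape: (4, 137, 46, 41)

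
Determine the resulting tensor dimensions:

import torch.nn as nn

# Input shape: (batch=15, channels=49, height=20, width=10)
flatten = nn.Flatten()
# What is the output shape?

Input shape: (15, 49, 20, 10)
Output shape: (15, 9800)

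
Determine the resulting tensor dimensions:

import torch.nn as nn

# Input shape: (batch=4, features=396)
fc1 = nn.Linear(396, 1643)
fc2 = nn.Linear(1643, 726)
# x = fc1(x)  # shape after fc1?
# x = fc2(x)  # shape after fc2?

Input shape: (4, 396)
  -> after fc1: (4, 1643)
Output shape: (4, 726)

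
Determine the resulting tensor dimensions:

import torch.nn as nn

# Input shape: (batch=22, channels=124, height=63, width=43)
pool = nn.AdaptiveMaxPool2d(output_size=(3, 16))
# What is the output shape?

Input shape: (22, 124, 63, 43)
Output shape: (22, 124, 3, 16)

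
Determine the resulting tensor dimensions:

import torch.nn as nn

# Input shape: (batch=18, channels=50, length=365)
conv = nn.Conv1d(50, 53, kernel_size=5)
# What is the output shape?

Input shape: (18, 50, 365)
Output shape: (18, 53, 361)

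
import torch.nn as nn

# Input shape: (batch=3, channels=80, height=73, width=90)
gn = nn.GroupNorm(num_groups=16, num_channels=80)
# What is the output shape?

Input shape: (3, 80, 73, 90)
Output shape: (3, 80, 73, 90)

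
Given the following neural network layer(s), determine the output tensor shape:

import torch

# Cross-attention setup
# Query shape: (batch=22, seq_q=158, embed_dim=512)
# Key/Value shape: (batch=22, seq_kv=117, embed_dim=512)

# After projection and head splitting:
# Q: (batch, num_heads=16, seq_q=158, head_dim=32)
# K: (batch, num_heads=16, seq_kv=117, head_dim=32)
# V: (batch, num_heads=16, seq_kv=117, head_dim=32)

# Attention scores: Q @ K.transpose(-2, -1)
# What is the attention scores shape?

Input shape: (22, 158, 512)
Output shape: (22, 16, 158, 117)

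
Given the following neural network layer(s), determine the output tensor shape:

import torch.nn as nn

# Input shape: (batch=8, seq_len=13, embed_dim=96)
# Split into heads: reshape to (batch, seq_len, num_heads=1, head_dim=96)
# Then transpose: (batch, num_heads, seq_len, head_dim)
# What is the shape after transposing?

Input shape: (8, 13, 96)
  -> after reshape: (8, 13, 1, 96)
Output shape: (8, 1, 13, 96)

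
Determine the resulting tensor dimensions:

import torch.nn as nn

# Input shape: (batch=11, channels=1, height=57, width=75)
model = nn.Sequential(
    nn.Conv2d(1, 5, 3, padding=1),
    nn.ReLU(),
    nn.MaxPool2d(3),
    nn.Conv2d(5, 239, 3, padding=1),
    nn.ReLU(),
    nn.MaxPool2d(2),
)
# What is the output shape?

Input shape: (11, 1, 57, 75)
  -> after first Conv2d: (11, 5, 57, 75)
  -> after first MaxPool2d: (11, 5, 19, 25)
  -> after second Conv2d: (11, 239, 19, 25)
Output shape: (11, 239, 9, 12)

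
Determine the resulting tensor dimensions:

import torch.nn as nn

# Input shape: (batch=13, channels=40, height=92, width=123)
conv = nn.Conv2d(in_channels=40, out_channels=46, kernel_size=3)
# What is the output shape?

Input shape: (13, 40, 92, 123)
Output shape: (13, 46, 90, 121)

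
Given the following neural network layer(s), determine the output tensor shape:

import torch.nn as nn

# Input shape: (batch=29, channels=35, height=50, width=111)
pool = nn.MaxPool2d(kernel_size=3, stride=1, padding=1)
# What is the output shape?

Input shape: (29, 35, 50, 111)
Output shape: (29, 35, 50, 111)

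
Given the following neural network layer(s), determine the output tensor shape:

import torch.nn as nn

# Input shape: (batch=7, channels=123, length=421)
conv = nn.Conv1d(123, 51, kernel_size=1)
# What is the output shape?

Input shape: (7, 123, 421)
Output shape: (7, 51, 421)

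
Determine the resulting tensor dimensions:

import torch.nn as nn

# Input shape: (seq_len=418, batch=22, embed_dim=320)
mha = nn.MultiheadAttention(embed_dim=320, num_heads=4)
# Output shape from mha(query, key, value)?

Input shape: (418, 22, 320)
Output shape: (418, 22, 320)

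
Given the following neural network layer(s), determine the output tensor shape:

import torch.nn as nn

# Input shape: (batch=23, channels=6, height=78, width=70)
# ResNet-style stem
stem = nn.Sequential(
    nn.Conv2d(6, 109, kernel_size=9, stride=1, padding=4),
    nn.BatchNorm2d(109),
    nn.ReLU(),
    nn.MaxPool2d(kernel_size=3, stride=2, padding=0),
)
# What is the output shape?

Input shape: (23, 6, 78, 70)
  -> after Conv2d 9x9 stride=1: (23, 109, 78, 70)
Output shape: (23, 109, 38, 34)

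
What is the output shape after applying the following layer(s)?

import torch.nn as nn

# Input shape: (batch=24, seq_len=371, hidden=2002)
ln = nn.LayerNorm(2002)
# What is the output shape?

Input shape: (24, 371, 2002)
Output shape: (24, 371, 2002)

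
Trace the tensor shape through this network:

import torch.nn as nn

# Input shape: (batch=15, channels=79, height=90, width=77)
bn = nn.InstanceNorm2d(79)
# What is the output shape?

Input shape: (15, 79, 90, 77)
Output shape: (15, 79, 90, 77)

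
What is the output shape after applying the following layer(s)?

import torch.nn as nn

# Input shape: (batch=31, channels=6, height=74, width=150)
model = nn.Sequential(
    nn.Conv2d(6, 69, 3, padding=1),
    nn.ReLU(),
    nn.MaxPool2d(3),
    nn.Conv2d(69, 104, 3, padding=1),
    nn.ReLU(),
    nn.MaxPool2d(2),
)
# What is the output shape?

Input shape: (31, 6, 74, 150)
  -> after first Conv2d: (31, 69, 74, 150)
  -> after first MaxPool2d: (31, 69, 24, 50)
  -> after second Conv2d: (31, 104, 24, 50)
Output shape: (31, 104, 12, 25)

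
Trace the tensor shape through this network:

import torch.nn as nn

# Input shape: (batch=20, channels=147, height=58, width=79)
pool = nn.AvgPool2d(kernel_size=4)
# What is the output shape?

Input shape: (20, 147, 58, 79)
Output shape: (20, 147, 14, 19)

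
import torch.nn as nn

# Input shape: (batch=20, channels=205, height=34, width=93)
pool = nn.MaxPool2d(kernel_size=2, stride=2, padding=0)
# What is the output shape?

Input shape: (20, 205, 34, 93)
Output shape: (20, 205, 17, 46)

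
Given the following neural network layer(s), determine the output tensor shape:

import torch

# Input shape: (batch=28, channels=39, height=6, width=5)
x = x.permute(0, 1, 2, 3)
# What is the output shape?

Input shape: (28, 39, 6, 5)
Output shape: (28, 39, 6, 5)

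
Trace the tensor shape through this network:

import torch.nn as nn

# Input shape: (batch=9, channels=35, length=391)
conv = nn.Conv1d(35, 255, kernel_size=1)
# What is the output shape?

Input shape: (9, 35, 391)
Output shape: (9, 255, 391)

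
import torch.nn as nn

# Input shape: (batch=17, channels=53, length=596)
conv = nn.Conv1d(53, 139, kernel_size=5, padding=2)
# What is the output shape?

Input shape: (17, 53, 596)
Output shape: (17, 139, 596)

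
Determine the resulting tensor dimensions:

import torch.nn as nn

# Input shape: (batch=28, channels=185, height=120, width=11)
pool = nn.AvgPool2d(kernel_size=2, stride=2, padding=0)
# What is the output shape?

Input shape: (28, 185, 120, 11)
Output shape: (28, 185, 60, 5)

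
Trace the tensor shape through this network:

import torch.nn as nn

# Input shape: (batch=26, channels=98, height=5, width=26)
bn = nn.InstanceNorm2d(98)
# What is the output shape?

Input shape: (26, 98, 5, 26)
Output shape: (26, 98, 5, 26)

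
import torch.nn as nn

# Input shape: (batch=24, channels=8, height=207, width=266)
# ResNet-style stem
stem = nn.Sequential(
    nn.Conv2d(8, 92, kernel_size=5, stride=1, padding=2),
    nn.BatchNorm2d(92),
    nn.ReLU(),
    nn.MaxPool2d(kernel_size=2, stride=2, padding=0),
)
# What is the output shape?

Input shape: (24, 8, 207, 266)
  -> after Conv2d 5x5 stride=1: (24, 92, 207, 266)
Output shape: (24, 92, 103, 133)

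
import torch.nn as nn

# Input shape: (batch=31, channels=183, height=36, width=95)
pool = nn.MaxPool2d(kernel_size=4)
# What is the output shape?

Input shape: (31, 183, 36, 95)
Output shape: (31, 183, 9, 23)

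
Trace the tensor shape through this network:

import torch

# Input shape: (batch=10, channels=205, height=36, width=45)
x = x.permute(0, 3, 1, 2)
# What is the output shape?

Input shape: (10, 205, 36, 45)
Output shape: (10, 45, 205, 36)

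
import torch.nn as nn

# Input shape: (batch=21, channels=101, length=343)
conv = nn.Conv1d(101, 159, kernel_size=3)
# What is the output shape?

Input shape: (21, 101, 343)
Output shape: (21, 159, 341)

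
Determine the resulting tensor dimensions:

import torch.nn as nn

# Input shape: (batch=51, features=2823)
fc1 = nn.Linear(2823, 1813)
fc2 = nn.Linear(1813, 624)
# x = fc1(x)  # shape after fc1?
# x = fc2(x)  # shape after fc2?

Input shape: (51, 2823)
  -> after fc1: (51, 1813)
Output shape: (51, 624)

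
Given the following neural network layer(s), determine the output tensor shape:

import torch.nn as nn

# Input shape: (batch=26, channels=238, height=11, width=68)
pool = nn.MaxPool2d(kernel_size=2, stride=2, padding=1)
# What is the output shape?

Input shape: (26, 238, 11, 68)
Output shape: (26, 238, 6, 35)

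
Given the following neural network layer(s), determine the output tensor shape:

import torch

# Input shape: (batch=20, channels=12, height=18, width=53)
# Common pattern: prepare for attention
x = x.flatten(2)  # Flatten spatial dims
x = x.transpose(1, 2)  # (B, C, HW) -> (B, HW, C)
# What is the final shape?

Input shape: (20, 12, 18, 53)
  -> after flatten(2): (20, 12, 954)
Output shape: (20, 954, 12)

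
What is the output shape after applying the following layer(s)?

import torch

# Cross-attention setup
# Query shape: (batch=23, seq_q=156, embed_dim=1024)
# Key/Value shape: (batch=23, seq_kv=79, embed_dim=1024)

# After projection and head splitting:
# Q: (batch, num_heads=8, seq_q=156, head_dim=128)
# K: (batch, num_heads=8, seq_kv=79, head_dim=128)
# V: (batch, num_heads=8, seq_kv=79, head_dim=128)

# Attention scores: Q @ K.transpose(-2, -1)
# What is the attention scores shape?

Input shape: (23, 156, 1024)
Output shape: (23, 8, 156, 79)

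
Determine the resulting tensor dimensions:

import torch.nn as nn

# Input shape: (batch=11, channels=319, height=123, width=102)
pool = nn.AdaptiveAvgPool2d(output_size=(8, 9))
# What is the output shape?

Input shape: (11, 319, 123, 102)
Output shape: (11, 319, 8, 9)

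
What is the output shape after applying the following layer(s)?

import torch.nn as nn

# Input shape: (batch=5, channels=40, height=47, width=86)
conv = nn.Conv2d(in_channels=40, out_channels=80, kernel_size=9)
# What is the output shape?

Input shape: (5, 40, 47, 86)
Output shape: (5, 80, 39, 78)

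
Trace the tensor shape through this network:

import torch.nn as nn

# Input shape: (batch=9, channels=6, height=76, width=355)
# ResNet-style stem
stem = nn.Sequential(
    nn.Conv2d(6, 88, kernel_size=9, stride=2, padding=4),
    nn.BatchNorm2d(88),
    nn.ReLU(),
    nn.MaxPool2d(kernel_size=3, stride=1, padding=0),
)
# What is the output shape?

Input shape: (9, 6, 76, 355)
  -> after Conv2d 9x9 stride=2: (9, 88, 38, 178)
Output shape: (9, 88, 36, 176)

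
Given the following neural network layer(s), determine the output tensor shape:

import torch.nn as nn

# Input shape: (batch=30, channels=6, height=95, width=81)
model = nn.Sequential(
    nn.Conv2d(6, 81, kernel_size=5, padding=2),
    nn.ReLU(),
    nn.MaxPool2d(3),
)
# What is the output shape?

Input shape: (30, 6, 95, 81)
  -> after Conv2d: (30, 81, 95, 81)
  -> after ReLU: (30, 81, 95, 81)
Output shape: (30, 81, 31, 27)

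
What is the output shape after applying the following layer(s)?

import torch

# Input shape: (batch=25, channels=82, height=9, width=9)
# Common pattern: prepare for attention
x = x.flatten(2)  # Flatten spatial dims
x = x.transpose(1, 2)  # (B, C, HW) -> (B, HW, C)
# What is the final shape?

Input shape: (25, 82, 9, 9)
  -> after flatten(2): (25, 82, 81)
Output shape: (25, 81, 82)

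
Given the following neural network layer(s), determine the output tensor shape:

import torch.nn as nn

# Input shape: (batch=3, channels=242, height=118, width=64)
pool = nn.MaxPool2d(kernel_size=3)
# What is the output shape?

Input shape: (3, 242, 118, 64)
Output shape: (3, 242, 39, 21)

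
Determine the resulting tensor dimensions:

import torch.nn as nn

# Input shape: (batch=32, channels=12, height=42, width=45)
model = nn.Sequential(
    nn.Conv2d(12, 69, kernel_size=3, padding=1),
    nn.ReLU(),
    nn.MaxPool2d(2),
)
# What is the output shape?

Input shape: (32, 12, 42, 45)
  -> after Conv2d: (32, 69, 42, 45)
  -> after ReLU: (32, 69, 42, 45)
Output shape: (32, 69, 21, 22)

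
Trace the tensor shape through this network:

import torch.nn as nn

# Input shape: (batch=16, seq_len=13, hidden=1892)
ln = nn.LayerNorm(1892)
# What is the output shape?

Input shape: (16, 13, 1892)
Output shape: (16, 13, 1892)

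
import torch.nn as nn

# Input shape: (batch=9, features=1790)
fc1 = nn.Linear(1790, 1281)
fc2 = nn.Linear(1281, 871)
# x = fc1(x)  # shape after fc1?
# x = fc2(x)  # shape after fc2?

Input shape: (9, 1790)
  -> after fc1: (9, 1281)
Output shape: (9, 871)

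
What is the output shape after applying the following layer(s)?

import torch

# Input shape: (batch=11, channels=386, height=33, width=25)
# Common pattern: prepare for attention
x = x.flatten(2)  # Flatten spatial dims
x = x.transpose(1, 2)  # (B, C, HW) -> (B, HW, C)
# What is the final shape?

Input shape: (11, 386, 33, 25)
  -> after flatten(2): (11, 386, 825)
Output shape: (11, 825, 386)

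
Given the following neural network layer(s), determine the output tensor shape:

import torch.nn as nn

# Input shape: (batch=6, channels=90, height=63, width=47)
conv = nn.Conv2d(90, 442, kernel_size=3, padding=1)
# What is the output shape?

Input shape: (6, 90, 63, 47)
Output shape: (6, 442, 63, 47)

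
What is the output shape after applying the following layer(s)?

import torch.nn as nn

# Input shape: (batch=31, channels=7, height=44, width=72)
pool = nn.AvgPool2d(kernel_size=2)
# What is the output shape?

Input shape: (31, 7, 44, 72)
Output shape: (31, 7, 22, 36)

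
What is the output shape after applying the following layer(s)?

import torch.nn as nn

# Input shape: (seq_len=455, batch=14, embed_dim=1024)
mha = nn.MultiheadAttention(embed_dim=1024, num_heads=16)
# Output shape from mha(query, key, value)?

Input shape: (455, 14, 1024)
Output shape: (455, 14, 1024)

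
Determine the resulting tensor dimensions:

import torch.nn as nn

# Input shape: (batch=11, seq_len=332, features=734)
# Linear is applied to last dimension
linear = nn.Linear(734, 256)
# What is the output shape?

Input shape: (11, 332, 734)
Output shape: (11, 332, 256)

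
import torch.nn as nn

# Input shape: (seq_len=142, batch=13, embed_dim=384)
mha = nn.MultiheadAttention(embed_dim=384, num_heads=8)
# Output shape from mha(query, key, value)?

Input shape: (142, 13, 384)
Output shape: (142, 13, 384)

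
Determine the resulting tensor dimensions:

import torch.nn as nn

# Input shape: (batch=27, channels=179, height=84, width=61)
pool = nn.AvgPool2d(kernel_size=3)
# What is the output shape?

Input shape: (27, 179, 84, 61)
Output shape: (27, 179, 28, 20)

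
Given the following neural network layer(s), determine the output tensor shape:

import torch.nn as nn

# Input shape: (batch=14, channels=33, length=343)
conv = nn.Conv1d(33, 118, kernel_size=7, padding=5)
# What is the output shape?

Input shape: (14, 33, 343)
Output shape: (14, 118, 347)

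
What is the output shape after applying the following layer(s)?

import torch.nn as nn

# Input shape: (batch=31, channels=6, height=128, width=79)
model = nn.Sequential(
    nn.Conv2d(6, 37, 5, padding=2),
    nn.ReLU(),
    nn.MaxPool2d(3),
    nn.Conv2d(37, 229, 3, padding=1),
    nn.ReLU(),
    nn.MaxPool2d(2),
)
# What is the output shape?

Input shape: (31, 6, 128, 79)
  -> after first Conv2d: (31, 37, 128, 79)
  -> after first MaxPool2d: (31, 37, 42, 26)
  -> after second Conv2d: (31, 229, 42, 26)
Output shape: (31, 229, 21, 13)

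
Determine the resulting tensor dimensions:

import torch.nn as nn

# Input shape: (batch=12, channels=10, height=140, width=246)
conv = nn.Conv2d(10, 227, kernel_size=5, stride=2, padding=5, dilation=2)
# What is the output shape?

Input shape: (12, 10, 140, 246)
Output shape: (12, 227, 71, 124)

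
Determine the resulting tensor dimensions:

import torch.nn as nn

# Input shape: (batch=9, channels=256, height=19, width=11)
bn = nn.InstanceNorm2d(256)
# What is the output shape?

Input shape: (9, 256, 19, 11)
Output shape: (9, 256, 19, 11)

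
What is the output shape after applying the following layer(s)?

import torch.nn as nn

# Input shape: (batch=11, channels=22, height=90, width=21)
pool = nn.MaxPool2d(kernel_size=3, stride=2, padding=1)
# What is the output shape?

Input shape: (11, 22, 90, 21)
Output shape: (11, 22, 45, 11)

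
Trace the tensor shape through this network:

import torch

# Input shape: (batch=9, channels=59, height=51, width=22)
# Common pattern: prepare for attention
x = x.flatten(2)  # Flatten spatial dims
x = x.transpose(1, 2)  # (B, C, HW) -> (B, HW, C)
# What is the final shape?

Input shape: (9, 59, 51, 22)
  -> after flatten(2): (9, 59, 1122)
Output shape: (9, 1122, 59)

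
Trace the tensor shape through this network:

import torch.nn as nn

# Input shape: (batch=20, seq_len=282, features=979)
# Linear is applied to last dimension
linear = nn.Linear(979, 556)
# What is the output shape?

Input shape: (20, 282, 979)
Output shape: (20, 282, 556)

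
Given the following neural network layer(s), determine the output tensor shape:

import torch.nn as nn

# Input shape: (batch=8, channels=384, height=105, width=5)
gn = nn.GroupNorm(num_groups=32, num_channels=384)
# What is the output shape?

Input shape: (8, 384, 105, 5)
Output shape: (8, 384, 105, 5)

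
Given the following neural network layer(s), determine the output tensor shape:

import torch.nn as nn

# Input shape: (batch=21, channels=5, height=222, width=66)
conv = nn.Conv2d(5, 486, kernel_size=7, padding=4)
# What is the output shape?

Input shape: (21, 5, 222, 66)
Output shape: (21, 486, 224, 68)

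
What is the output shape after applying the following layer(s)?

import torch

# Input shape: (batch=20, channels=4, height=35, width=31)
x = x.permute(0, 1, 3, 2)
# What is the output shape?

Input shape: (20, 4, 35, 31)
Output shape: (20, 4, 31, 35)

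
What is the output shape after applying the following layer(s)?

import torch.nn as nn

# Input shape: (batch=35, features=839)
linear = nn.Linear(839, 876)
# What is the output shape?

Input shape: (35, 839)
Output shape: (35, 876)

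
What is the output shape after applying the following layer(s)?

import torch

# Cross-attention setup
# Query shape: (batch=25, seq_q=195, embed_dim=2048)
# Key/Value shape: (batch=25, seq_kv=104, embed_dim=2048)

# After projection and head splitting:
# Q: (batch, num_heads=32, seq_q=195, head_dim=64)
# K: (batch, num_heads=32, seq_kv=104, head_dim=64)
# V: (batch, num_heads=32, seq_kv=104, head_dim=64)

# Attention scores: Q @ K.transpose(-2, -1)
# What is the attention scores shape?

Input shape: (25, 195, 2048)
Output shape: (25, 32, 195, 104)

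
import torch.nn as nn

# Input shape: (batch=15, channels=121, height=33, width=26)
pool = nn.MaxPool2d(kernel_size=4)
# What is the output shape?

Input shape: (15, 121, 33, 26)
Output shape: (15, 121, 8, 6)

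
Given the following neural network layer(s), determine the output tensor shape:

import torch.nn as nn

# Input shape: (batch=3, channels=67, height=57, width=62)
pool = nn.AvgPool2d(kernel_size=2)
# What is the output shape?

Input shape: (3, 67, 57, 62)
Output shape: (3, 67, 28, 31)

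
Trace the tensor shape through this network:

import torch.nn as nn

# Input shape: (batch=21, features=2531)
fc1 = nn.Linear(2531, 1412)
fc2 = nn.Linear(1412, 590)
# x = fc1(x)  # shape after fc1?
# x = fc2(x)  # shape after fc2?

Input shape: (21, 2531)
  -> after fc1: (21, 1412)
Output shape: (21, 590)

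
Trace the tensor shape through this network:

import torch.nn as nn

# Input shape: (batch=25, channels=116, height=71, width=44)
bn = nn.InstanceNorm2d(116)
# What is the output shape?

Input shape: (25, 116, 71, 44)
Output shape: (25, 116, 71, 44)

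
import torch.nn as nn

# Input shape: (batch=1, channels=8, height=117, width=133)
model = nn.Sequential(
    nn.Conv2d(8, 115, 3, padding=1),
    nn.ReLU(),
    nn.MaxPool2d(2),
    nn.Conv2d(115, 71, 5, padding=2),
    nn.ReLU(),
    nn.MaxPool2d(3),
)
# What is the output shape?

Input shape: (1, 8, 117, 133)
  -> after first Conv2d: (1, 115, 117, 133)
  -> after first MaxPool2d: (1, 115, 58, 66)
  -> after second Conv2d: (1, 71, 58, 66)
Output shape: (1, 71, 19, 22)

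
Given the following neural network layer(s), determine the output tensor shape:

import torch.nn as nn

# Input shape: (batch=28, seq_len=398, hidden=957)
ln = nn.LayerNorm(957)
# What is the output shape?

Input shape: (28, 398, 957)
Output shape: (28, 398, 957)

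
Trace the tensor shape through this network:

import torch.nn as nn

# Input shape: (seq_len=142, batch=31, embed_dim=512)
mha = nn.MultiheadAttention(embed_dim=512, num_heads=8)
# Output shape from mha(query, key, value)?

Input shape: (142, 31, 512)
Output shape: (142, 31, 512)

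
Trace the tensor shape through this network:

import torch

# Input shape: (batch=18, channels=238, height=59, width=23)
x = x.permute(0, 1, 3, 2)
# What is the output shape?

Input shape: (18, 238, 59, 23)
Output shape: (18, 238, 23, 59)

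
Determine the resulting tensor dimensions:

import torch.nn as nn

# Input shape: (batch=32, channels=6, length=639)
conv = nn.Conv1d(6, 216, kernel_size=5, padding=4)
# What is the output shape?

Input shape: (32, 6, 639)
Output shape: (32, 216, 643)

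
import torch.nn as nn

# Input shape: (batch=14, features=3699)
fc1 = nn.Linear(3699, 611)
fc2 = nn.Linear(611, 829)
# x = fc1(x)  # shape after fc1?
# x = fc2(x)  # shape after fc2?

Input shape: (14, 3699)
  -> after fc1: (14, 611)
Output shape: (14, 829)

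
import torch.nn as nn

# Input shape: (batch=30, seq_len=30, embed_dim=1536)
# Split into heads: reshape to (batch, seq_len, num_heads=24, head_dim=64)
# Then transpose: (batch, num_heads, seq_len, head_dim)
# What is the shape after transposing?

Input shape: (30, 30, 1536)
  -> after reshape: (30, 30, 24, 64)
Output shape: (30, 24, 30, 64)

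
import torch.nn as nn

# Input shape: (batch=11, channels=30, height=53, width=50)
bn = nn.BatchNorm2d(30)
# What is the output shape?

Input shape: (11, 30, 53, 50)
Output shape: (11, 30, 53, 50)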